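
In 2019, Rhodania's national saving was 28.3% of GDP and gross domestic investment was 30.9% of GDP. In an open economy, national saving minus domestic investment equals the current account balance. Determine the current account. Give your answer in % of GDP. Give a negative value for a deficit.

S - I = CA (net lending to the rest of the world).
CA = S - I = 28.3 - 30.9 = -2.6

-2.6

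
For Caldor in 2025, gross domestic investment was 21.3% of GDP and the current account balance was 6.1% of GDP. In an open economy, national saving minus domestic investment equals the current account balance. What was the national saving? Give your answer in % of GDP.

27.4

S = I + CA = 21.3 + 6.1 = 27.4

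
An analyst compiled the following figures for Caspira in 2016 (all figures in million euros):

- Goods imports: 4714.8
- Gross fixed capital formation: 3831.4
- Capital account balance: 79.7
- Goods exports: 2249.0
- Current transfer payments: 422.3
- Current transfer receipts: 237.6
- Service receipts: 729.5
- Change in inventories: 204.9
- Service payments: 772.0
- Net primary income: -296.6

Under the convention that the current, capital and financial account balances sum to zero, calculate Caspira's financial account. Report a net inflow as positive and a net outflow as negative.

Goods balance = 2249.0 - 4714.8 = -2465.8
Services balance = 729.5 - 772.0 = -42.5
Trade balance (goods + services) = -2465.8 + (-42.5) = -2508.3
Net primary income = -296.6
Net secondary income = 237.6 - 422.3 = -184.7
Current account = -2508.3 + (-296.6) + (-184.7) = -2989.6
Financial account = -(-2989.6 + 79.7) = 2909.9

2909.9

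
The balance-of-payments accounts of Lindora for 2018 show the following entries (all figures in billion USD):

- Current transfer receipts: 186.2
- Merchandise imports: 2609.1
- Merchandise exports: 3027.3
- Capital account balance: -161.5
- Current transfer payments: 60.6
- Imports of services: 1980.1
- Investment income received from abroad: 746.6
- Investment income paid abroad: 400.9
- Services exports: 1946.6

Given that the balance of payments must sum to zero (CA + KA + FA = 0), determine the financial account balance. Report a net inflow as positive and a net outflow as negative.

-694.5

Goods balance = 3027.3 - 2609.1 = 418.2
Services balance = 1946.6 - 1980.1 = -33.5
Trade balance (goods + services) = 418.2 + (-33.5) = 384.7
Net primary income = 746.6 - 400.9 = 345.7
Net secondary income = 186.2 - 60.6 = 125.6
Current account = 384.7 + 345.7 + 125.6 = 856.0
Financial account = -(856.0 + (-161.5)) = -694.5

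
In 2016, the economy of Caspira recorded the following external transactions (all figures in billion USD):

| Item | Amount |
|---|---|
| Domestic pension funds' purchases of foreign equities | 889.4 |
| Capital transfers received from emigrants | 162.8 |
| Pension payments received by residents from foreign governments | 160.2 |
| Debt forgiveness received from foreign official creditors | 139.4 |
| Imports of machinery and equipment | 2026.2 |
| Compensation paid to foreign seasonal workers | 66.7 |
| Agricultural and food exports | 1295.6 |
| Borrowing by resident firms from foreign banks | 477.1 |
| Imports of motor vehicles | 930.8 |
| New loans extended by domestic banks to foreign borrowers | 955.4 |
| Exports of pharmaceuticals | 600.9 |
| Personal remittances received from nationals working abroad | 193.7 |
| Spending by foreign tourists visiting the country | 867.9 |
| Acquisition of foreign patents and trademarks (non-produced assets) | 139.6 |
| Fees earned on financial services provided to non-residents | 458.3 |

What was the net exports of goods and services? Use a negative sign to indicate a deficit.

265.7

Goods: -930.8 + 600.9 + 1295.6 - 2026.2 = -1060.5
Services: 867.9 + 458.3 = 1326.2
Trade balance = -1060.5 + 1326.2 = 265.7
(Excluded from the trade balance — financial account: domestic pension funds' purchases of foreign equities 889.4, borrowing by resident firms from foreign banks 477.1, new loans extended by domestic banks to foreign borrowers 955.4; capital account: capital transfers received from emigrants 162.8, debt forgiveness received from foreign official creditors 139.4, acquisition of foreign patents and trademarks (non-produced assets) 139.6; secondary income: pension payments received by residents from foreign governments 160.2, personal remittances received from nationals working abroad 193.7; primary income: compensation paid to foreign seasonal workers 66.7.)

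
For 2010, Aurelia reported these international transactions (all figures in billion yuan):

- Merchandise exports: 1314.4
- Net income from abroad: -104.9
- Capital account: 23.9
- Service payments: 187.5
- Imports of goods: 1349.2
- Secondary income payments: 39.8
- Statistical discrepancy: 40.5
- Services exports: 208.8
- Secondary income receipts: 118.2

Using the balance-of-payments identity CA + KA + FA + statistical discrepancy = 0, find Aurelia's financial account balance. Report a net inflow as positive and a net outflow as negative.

-24.4

Goods balance = 1314.4 - 1349.2 = -34.8
Services balance = 208.8 - 187.5 = 21.3
Trade balance (goods + services) = -34.8 + 21.3 = -13.5
Net primary income = -104.9
Net secondary income = 118.2 - 39.8 = 78.4
Current account = -13.5 + (-104.9) + 78.4 = -40.0
Financial account = -(-40.0 + 23.9 + 40.5) = -24.4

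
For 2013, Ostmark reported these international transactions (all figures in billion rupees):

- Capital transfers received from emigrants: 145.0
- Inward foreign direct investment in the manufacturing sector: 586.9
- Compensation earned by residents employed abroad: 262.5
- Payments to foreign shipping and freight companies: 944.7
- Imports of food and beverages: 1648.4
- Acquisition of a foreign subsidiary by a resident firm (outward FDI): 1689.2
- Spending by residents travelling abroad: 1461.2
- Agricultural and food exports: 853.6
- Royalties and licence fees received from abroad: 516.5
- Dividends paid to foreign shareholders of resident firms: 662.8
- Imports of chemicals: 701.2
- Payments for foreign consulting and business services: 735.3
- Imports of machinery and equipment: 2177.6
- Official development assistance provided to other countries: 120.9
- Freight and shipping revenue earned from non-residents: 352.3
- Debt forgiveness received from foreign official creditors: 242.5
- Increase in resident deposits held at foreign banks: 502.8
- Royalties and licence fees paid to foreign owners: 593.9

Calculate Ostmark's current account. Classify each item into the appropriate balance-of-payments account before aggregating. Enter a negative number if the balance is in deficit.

Goods: -2177.6 - 1648.4 - 701.2 + 853.6 = -3673.6
Services: -735.3 - 1461.2 - 593.9 + 352.3 - 944.7 + 516.5 = -2866.3
Primary income: 262.5 - 662.8 = -400.3
Secondary income: -120.9
Current account = (-3673.6) + (-2866.3) + (-400.3) + (-120.9) = -7061.1
(Excluded from the current account — capital account: capital transfers received from emigrants 145.0, debt forgiveness received from foreign official creditors 242.5; financial account: inward foreign direct investment in the manufacturing sector 586.9, acquisition of a foreign subsidiary by a resident firm (outward FDI) 1689.2, increase in resident deposits held at foreign banks 502.8.)

-7061.1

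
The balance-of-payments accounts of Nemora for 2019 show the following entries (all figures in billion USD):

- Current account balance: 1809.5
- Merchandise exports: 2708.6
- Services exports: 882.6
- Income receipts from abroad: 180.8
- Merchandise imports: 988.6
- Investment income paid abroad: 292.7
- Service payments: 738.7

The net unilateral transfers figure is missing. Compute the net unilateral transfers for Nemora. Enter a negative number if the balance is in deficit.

Current account = goods balance + services balance + net primary income + net secondary income
Sum of the known components = 1752.0
Net unilateral transfers = CA - (known components) = 1809.5 - 1752.0 = 57.5

57.5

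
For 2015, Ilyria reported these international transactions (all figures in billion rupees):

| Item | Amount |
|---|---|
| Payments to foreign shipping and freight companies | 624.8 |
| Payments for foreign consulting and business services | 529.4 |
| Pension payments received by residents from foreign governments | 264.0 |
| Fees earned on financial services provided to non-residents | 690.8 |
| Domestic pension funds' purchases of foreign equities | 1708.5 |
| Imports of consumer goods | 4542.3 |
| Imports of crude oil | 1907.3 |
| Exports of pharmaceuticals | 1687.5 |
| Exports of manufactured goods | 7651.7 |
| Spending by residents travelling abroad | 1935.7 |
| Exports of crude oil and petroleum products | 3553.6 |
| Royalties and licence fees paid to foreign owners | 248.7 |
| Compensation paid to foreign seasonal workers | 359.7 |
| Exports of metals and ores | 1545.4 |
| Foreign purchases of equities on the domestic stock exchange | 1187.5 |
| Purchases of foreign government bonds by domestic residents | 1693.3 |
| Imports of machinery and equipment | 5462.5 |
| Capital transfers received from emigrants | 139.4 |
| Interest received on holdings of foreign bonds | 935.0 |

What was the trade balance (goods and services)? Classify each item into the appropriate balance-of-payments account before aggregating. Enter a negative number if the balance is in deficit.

Goods: -1907.3 - 5462.5 + 7651.7 + 1545.4 + 1687.5 - 4542.3 + 3553.6 = 2526.1
Services: -248.7 + 690.8 - 1935.7 - 624.8 - 529.4 = -2647.8
Trade balance = 2526.1 + (-2647.8) = -121.7
(Excluded from the trade balance — secondary income: pension payments received by residents from foreign governments 264.0; financial account: domestic pension funds' purchases of foreign equities 1708.5, foreign purchases of equities on the domestic stock exchange 1187.5, purchases of foreign government bonds by domestic residents 1693.3; primary income: compensation paid to foreign seasonal workers 359.7, interest received on holdings of foreign bonds 935.0; capital account: capital transfers received from emigrants 139.4.)

-121.7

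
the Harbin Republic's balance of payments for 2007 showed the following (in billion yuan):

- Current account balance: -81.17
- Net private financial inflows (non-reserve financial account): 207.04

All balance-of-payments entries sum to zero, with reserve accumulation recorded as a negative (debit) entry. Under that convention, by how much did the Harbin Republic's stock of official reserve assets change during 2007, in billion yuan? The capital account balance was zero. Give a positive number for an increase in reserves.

Official reserve transactions balance = -((-81.17) + 207.04) = -125.87
An accumulation of reserves is recorded as a debit (negative entry), so the change in the stock of reserves is the negative of that balance.
Change in official reserves = -(-125.87) = 125.87

125.87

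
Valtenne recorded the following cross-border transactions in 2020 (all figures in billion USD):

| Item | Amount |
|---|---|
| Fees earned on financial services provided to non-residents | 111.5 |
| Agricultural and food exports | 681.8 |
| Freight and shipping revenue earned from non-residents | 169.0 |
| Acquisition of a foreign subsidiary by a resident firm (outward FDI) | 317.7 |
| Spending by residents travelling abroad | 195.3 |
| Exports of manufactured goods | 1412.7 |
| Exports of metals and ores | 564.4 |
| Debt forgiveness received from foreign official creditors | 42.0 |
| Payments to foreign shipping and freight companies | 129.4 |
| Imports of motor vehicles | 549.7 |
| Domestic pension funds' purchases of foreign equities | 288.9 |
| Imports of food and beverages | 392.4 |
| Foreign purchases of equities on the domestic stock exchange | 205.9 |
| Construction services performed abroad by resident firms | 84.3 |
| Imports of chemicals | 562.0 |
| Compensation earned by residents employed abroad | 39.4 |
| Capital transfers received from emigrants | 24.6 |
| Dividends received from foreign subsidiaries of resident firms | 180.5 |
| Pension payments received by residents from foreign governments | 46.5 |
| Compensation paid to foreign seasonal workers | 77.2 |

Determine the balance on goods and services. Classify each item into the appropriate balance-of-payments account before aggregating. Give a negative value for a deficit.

1194.9

Goods: 564.4 + 1412.7 - 562.0 - 392.4 + 681.8 - 549.7 = 1154.8
Services: -129.4 + 169.0 + 84.3 + 111.5 - 195.3 = 40.1
Trade balance = 1154.8 + 40.1 = 1194.9
(Excluded from the trade balance — financial account: acquisition of a foreign subsidiary by a resident firm (outward FDI) 317.7, domestic pension funds' purchases of foreign equities 288.9, foreign purchases of equities on the domestic stock exchange 205.9; capital account: debt forgiveness received from foreign official creditors 42.0, capital transfers received from emigrants 24.6; primary income: compensation earned by residents employed abroad 39.4, dividends received from foreign subsidiaries of resident firms 180.5, compensation paid to foreign seasonal workers 77.2; secondary income: pension payments received by residents from foreign governments 46.5.)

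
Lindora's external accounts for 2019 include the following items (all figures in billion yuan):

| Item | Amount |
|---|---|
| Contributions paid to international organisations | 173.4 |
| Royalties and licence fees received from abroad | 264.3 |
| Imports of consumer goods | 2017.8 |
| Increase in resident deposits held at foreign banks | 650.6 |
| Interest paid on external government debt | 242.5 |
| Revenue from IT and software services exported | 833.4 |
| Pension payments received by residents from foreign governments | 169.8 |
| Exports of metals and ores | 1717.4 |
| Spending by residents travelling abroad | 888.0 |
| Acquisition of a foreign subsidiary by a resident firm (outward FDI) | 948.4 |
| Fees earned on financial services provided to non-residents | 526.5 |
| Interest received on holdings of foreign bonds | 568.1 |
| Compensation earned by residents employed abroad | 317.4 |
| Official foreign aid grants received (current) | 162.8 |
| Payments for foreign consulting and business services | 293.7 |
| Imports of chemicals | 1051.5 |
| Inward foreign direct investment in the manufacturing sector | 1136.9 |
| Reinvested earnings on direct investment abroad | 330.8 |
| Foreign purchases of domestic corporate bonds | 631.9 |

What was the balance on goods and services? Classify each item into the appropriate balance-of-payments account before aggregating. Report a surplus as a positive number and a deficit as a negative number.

-909.4

Goods: -2017.8 + 1717.4 - 1051.5 = -1351.9
Services: 264.3 + 526.5 - 293.7 + 833.4 - 888.0 = 442.5
Trade balance = -1351.9 + 442.5 = -909.4
(Excluded from the trade balance — secondary income: contributions paid to international organisations 173.4, pension payments received by residents from foreign governments 169.8, official foreign aid grants received (current) 162.8; financial account: increase in resident deposits held at foreign banks 650.6, acquisition of a foreign subsidiary by a resident firm (outward FDI) 948.4, inward foreign direct investment in the manufacturing sector 1136.9, foreign purchases of domestic corporate bonds 631.9; primary income: interest paid on external government debt 242.5, interest received on holdings of foreign bonds 568.1, compensation earned by residents employed abroad 317.4, reinvested earnings on direct investment abroad 330.8.)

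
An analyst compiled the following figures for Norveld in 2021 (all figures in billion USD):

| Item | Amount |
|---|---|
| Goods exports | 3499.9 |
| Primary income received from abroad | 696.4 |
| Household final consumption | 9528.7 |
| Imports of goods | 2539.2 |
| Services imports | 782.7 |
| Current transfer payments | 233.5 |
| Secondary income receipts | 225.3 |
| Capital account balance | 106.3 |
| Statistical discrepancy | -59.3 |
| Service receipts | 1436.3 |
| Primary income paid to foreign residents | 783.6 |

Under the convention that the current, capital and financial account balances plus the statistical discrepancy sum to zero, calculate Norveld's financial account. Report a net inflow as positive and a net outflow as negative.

-1565.9

Goods balance = 3499.9 - 2539.2 = 960.7
Services balance = 1436.3 - 782.7 = 653.6
Trade balance (goods + services) = 960.7 + 653.6 = 1614.3
Net primary income = 696.4 - 783.6 = -87.2
Net secondary income = 225.3 - 233.5 = -8.2
Current account = 1614.3 + (-87.2) + (-8.2) = 1518.9
Financial account = -(1518.9 + 106.3 + (-59.3)) = -1565.9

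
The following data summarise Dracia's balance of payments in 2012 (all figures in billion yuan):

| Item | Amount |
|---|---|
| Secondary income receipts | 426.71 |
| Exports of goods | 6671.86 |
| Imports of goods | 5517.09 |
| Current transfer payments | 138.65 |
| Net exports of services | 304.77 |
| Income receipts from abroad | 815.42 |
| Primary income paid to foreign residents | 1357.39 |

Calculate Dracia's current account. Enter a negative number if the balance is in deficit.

Goods balance = 6671.86 - 5517.09 = 1154.77
Services balance = 304.77
Trade balance (goods + services) = 1154.77 + 304.77 = 1459.54
Net primary income = 815.42 - 1357.39 = -541.97
Net secondary income = 426.71 - 138.65 = 288.06
Current account = 1459.54 + (-541.97) + 288.06 = 1205.63

1205.63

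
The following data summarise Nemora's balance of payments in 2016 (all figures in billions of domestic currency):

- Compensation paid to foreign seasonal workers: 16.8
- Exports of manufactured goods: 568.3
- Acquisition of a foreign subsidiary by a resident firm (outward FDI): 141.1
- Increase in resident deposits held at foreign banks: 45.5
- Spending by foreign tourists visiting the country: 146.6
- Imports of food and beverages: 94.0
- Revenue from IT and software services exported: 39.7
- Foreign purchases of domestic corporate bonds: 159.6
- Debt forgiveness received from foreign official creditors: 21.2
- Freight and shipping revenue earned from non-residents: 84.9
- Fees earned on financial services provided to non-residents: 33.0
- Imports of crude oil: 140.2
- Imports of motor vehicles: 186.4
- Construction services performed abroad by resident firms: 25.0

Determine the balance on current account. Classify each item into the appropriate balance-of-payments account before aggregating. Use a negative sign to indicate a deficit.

Goods: -94.0 - 186.4 + 568.3 - 140.2 = 147.7
Services: 25.0 + 84.9 + 39.7 + 146.6 + 33.0 = 329.2
Primary income: -16.8
Current account = 147.7 + 329.2 + (-16.8) = 460.1
(Excluded from the current account — financial account: acquisition of a foreign subsidiary by a resident firm (outward FDI) 141.1, increase in resident deposits held at foreign banks 45.5, foreign purchases of domestic corporate bonds 159.6; capital account: debt forgiveness received from foreign official creditors 21.2.)

460.1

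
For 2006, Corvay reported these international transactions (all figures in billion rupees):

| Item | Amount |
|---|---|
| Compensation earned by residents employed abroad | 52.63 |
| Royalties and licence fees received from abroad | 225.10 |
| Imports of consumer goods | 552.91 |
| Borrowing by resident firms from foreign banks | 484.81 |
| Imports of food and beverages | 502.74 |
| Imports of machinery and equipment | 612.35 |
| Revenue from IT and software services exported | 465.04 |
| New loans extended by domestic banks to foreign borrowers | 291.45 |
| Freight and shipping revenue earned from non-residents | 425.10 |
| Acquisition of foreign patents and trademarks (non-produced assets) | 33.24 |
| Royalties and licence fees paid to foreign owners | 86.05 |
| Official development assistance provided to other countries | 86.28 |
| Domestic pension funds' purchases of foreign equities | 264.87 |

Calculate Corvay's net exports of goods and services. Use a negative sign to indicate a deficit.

Goods: -502.74 - 612.35 - 552.91 = -1668.00
Services: -86.05 + 225.10 + 465.04 + 425.10 = 1029.19
Trade balance = -1668.00 + 1029.19 = -638.81
(Excluded from the trade balance — primary income: compensation earned by residents employed abroad 52.63; financial account: borrowing by resident firms from foreign banks 484.81, new loans extended by domestic banks to foreign borrowers 291.45, domestic pension funds' purchases of foreign equities 264.87; capital account: acquisition of foreign patents and trademarks (non-produced assets) 33.24; secondary income: official development assistance provided to other countries 86.28.)

-638.81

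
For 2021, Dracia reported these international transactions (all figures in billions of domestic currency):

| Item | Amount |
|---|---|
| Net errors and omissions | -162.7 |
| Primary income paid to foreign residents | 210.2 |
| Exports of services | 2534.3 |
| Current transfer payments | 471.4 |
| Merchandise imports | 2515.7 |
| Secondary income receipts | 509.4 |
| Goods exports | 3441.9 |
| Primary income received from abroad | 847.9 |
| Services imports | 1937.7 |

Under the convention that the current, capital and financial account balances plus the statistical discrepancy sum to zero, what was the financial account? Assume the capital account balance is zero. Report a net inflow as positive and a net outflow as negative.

-2035.8

Goods balance = 3441.9 - 2515.7 = 926.2
Services balance = 2534.3 - 1937.7 = 596.6
Trade balance (goods + services) = 926.2 + 596.6 = 1522.8
Net primary income = 847.9 - 210.2 = 637.7
Net secondary income = 509.4 - 471.4 = 38.0
Current account = 1522.8 + 637.7 + 38.0 = 2198.5
Financial account = -(2198.5 + (-162.7)) = -2035.8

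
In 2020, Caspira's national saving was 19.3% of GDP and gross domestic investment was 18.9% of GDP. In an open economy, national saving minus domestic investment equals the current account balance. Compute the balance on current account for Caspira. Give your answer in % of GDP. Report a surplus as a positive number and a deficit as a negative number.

0.4

CA = S - I = 19.3 - 18.9 = 0.4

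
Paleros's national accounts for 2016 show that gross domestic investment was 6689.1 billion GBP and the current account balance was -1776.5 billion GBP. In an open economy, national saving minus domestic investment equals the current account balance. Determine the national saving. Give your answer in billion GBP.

S = I + CA = 6689.1 + (-1776.5) = 4912.6

4912.6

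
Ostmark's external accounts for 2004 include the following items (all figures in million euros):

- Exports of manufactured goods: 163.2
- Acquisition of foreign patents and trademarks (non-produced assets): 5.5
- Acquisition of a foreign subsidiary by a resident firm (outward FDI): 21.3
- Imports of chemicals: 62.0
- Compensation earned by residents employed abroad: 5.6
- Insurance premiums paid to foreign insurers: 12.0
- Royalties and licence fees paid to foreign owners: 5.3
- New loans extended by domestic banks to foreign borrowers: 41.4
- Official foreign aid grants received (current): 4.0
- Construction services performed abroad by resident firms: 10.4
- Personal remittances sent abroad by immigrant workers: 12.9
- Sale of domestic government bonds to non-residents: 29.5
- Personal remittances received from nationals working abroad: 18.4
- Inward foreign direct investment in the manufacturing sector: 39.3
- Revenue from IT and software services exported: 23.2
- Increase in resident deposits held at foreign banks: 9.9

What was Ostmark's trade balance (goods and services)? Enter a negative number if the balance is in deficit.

117.5

Goods: 163.2 - 62.0 = 101.2
Services: -5.3 + 10.4 - 12.0 + 23.2 = 16.3
Trade balance = 101.2 + 16.3 = 117.5
(Excluded from the trade balance — capital account: acquisition of foreign patents and trademarks (non-produced assets) 5.5; financial account: acquisition of a foreign subsidiary by a resident firm (outward FDI) 21.3, new loans extended by domestic banks to foreign borrowers 41.4, sale of domestic government bonds to non-residents 29.5, inward foreign direct investment in the manufacturing sector 39.3, increase in resident deposits held at foreign banks 9.9; primary income: compensation earned by residents employed abroad 5.6; secondary income: official foreign aid grants received (current) 4.0, personal remittances sent abroad by immigrant workers 12.9, personal remittances received from nationals working abroad 18.4.)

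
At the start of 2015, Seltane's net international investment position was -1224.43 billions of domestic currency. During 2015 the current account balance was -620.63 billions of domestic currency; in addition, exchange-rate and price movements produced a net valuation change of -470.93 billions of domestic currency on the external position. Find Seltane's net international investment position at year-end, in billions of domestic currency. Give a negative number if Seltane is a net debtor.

Change in NIIP = current account + net valuation change = -620.63 + (-470.93) = -1091.56
End-of-year NIIP = -1224.43 + (-1091.56) = -2315.99

-2315.99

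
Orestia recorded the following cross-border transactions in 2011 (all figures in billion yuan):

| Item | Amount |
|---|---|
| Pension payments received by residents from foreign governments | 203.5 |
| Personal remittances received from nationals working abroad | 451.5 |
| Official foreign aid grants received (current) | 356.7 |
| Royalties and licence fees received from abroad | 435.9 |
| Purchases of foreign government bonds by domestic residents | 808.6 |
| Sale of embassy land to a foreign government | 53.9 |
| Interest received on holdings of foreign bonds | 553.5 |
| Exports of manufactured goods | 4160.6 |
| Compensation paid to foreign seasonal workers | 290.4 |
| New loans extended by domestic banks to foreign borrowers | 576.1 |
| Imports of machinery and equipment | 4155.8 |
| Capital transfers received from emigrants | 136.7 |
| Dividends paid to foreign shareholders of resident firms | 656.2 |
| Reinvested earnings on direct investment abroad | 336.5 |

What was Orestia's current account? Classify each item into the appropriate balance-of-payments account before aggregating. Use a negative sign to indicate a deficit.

1395.8

Goods: 4160.6 - 4155.8 = 4.8
Services: 435.9
Primary income: -290.4 - 656.2 + 553.5 + 336.5 = -56.6
Secondary income: 356.7 + 451.5 + 203.5 = 1011.7
Current account = 4.8 + 435.9 + (-56.6) + 1011.7 = 1395.8
(Excluded from the current account — financial account: purchases of foreign government bonds by domestic residents 808.6, new loans extended by domestic banks to foreign borrowers 576.1; capital account: sale of embassy land to a foreign government 53.9, capital transfers received from emigrants 136.7.)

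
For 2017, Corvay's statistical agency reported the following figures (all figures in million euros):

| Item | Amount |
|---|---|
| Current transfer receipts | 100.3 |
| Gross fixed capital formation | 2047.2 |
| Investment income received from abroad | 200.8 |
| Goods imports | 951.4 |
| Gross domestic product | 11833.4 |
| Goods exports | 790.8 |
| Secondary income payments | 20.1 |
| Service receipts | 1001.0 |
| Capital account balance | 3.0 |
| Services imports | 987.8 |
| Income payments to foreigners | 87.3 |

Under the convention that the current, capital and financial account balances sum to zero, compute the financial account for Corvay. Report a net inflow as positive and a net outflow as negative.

-49.3

Goods balance = 790.8 - 951.4 = -160.6
Services balance = 1001.0 - 987.8 = 13.2
Trade balance (goods + services) = -160.6 + 13.2 = -147.4
Net primary income = 200.8 - 87.3 = 113.5
Net secondary income = 100.3 - 20.1 = 80.2
Current account = -147.4 + 113.5 + 80.2 = 46.3
Financial account = -(46.3 + 3.0) = -49.3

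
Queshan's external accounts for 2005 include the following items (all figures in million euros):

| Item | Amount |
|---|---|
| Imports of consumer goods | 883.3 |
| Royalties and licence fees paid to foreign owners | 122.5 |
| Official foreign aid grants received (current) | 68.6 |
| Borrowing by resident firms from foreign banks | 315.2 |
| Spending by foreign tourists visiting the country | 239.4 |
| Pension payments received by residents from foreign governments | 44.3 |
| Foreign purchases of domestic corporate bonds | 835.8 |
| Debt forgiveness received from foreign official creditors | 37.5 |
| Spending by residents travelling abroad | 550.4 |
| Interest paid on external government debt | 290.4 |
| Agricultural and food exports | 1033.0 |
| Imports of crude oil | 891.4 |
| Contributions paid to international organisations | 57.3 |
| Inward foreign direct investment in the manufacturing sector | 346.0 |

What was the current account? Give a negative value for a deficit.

-1410.0

Goods: -883.3 + 1033.0 - 891.4 = -741.7
Services: -122.5 - 550.4 + 239.4 = -433.5
Primary income: -290.4
Secondary income: 68.6 - 57.3 + 44.3 = 55.6
Current account = (-741.7) + (-433.5) + (-290.4) + 55.6 = -1410.0
(Excluded from the current account — financial account: borrowing by resident firms from foreign banks 315.2, foreign purchases of domestic corporate bonds 835.8, inward foreign direct investment in the manufacturing sector 346.0; capital account: debt forgiveness received from foreign official creditors 37.5.)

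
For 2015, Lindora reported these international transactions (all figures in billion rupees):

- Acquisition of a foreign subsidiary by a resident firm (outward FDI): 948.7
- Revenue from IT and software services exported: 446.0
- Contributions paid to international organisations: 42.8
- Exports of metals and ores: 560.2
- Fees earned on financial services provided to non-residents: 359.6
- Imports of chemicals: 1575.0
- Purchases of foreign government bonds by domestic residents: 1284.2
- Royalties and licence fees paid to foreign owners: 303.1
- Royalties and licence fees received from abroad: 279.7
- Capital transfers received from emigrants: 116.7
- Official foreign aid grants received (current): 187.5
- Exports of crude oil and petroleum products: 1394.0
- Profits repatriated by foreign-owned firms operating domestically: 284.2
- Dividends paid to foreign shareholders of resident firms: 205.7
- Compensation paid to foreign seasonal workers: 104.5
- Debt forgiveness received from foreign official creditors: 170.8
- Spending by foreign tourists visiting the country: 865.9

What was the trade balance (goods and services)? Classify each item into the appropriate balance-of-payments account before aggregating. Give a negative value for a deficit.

2027.3

Goods: 560.2 + 1394.0 - 1575.0 = 379.2
Services: 279.7 + 446.0 - 303.1 + 359.6 + 865.9 = 1648.1
Trade balance = 379.2 + 1648.1 = 2027.3
(Excluded from the trade balance — financial account: acquisition of a foreign subsidiary by a resident firm (outward FDI) 948.7, purchases of foreign government bonds by domestic residents 1284.2; secondary income: contributions paid to international organisations 42.8, official foreign aid grants received (current) 187.5; capital account: capital transfers received from emigrants 116.7, debt forgiveness received from foreign official creditors 170.8; primary income: profits repatriated by foreign-owned firms operating domestically 284.2, dividends paid to foreign shareholders of resident firms 205.7, compensation paid to foreign seasonal workers 104.5.)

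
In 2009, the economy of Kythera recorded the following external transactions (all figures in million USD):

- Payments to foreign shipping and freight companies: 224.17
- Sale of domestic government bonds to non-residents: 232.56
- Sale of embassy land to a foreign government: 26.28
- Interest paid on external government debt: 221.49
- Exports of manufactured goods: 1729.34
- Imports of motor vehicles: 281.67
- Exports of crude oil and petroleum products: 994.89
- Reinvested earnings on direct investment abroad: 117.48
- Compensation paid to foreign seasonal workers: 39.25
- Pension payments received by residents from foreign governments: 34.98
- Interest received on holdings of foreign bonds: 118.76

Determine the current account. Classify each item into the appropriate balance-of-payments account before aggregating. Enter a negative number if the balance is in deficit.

2228.87

Goods: 994.89 + 1729.34 - 281.67 = 2442.56
Services: -224.17
Primary income: -39.25 + 117.48 + 118.76 - 221.49 = -24.50
Secondary income: 34.98
Current account = 2442.56 + (-224.17) + (-24.50) + 34.98 = 2228.87
(Excluded from the current account — financial account: sale of domestic government bonds to non-residents 232.56; capital account: sale of embassy land to a foreign government 26.28.)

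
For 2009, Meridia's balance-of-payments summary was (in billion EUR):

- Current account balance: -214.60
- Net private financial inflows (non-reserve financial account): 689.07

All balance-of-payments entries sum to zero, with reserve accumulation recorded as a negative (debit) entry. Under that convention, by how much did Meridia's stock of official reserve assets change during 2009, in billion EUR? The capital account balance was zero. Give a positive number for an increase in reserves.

Official reserve transactions balance = -((-214.60) + 689.07) = -474.47
An accumulation of reserves is recorded as a debit (negative entry), so the change in the stock of reserves is the negative of that balance.
Change in official reserves = -(-474.47) = 474.47

474.47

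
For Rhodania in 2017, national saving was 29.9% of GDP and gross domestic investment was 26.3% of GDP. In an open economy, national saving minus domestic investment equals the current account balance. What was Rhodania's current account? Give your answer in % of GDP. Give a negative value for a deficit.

S - I = CA (net lending to the rest of the world).
CA = S - I = 29.9 - 26.3 = 3.6

3.6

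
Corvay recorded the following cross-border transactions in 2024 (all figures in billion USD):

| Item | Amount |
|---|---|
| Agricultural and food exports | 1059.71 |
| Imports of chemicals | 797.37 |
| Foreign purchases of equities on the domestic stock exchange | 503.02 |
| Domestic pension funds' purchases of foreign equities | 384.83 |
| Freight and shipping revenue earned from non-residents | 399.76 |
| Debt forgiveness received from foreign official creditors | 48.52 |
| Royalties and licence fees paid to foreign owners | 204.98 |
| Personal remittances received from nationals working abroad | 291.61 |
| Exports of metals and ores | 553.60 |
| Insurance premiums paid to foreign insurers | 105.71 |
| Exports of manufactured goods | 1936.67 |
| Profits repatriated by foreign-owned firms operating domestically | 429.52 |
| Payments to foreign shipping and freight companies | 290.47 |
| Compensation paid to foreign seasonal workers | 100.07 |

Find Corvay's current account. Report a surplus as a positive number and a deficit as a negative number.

Goods: 1059.71 + 1936.67 - 797.37 + 553.60 = 2752.61
Services: -290.47 + 399.76 - 204.98 - 105.71 = -201.40
Primary income: -100.07 - 429.52 = -529.59
Secondary income: 291.61
Current account = 2752.61 + (-201.40) + (-529.59) + 291.61 = 2313.23
(Excluded from the current account — financial account: foreign purchases of equities on the domestic stock exchange 503.02, domestic pension funds' purchases of foreign equities 384.83; capital account: debt forgiveness received from foreign official creditors 48.52.)

2313.23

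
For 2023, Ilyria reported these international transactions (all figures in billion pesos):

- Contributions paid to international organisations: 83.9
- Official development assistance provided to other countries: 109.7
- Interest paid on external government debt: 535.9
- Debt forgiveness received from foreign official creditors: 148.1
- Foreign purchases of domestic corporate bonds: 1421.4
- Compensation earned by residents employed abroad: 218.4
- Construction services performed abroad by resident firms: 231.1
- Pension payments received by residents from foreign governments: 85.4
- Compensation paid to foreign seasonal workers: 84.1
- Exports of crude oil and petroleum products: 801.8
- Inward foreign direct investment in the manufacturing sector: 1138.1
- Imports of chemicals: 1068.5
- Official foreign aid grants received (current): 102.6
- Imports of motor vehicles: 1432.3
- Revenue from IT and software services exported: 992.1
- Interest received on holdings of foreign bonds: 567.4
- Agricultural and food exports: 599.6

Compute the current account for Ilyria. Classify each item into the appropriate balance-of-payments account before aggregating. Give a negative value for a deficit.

Goods: 599.6 - 1068.5 + 801.8 - 1432.3 = -1099.4
Services: 992.1 + 231.1 = 1223.2
Primary income: 218.4 + 567.4 - 84.1 - 535.9 = 165.8
Secondary income: -83.9 - 109.7 + 85.4 + 102.6 = -5.6
Current account = (-1099.4) + 1223.2 + 165.8 + (-5.6) = 284.0
(Excluded from the current account — capital account: debt forgiveness received from foreign official creditors 148.1; financial account: foreign purchases of domestic corporate bonds 1421.4, inward foreign direct investment in the manufacturing sector 1138.1.)

284.0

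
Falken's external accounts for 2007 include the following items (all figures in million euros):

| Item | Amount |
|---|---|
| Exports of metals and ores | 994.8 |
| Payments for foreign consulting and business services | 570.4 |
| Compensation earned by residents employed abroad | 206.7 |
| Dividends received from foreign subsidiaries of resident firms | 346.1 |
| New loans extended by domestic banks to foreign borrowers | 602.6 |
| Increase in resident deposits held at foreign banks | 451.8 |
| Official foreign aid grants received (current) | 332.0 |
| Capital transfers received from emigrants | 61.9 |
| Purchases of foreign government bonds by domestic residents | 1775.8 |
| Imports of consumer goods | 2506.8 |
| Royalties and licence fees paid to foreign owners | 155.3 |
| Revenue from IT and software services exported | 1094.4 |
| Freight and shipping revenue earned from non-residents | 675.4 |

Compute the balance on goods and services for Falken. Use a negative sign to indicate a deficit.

Goods: -2506.8 + 994.8 = -1512.0
Services: -155.3 + 1094.4 - 570.4 + 675.4 = 1044.1
Trade balance = -1512.0 + 1044.1 = -467.9
(Excluded from the trade balance — primary income: compensation earned by residents employed abroad 206.7, dividends received from foreign subsidiaries of resident firms 346.1; financial account: new loans extended by domestic banks to foreign borrowers 602.6, increase in resident deposits held at foreign banks 451.8, purchases of foreign government bonds by domestic residents 1775.8; secondary income: official foreign aid grants received (current) 332.0; capital account: capital transfers received from emigrants 61.9.)

-467.9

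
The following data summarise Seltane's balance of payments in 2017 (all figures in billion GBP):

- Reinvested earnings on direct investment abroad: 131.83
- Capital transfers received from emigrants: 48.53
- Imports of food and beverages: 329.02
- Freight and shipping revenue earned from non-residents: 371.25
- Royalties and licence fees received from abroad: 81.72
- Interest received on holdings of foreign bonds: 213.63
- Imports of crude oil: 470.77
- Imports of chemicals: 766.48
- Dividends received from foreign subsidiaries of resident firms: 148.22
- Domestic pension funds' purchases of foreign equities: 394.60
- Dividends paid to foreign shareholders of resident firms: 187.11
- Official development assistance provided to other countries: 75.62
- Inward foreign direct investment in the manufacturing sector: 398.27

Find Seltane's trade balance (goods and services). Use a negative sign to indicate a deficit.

Goods: -766.48 - 329.02 - 470.77 = -1566.27
Services: 81.72 + 371.25 = 452.97
Trade balance = -1566.27 + 452.97 = -1113.30
(Excluded from the trade balance — primary income: reinvested earnings on direct investment abroad 131.83, interest received on holdings of foreign bonds 213.63, dividends received from foreign subsidiaries of resident firms 148.22, dividends paid to foreign shareholders of resident firms 187.11; capital account: capital transfers received from emigrants 48.53; financial account: domestic pension funds' purchases of foreign equities 394.60, inward foreign direct investment in the manufacturing sector 398.27; secondary income: official development assistance provided to other countries 75.62.)

-1113.30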